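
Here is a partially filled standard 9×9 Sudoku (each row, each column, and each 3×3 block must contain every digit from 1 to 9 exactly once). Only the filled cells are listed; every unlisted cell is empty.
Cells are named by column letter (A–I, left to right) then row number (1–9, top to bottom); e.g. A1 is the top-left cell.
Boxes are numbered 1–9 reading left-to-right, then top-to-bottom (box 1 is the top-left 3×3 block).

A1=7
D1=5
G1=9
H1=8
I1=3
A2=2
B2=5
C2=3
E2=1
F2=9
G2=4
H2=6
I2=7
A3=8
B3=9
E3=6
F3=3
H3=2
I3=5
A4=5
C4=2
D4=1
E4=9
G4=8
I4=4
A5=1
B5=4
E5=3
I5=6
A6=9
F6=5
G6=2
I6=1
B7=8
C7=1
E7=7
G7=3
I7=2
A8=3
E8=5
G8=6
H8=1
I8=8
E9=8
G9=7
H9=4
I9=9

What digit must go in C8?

9

Cell C8 itself could take any of {4, 7, 9} by direct elimination.
Consider where 9 can go in column C.
C1 is out (row 1 already has a 9).
C3 is out (row 3 already has a 9).
C5 is out (box 4 already has a 9).
C6 is out (row 6 already has a 9).
C9 is out (row 9 already has a 9).
So the only cell in column C that can hold 9 is C8.
Therefore C8 = 9.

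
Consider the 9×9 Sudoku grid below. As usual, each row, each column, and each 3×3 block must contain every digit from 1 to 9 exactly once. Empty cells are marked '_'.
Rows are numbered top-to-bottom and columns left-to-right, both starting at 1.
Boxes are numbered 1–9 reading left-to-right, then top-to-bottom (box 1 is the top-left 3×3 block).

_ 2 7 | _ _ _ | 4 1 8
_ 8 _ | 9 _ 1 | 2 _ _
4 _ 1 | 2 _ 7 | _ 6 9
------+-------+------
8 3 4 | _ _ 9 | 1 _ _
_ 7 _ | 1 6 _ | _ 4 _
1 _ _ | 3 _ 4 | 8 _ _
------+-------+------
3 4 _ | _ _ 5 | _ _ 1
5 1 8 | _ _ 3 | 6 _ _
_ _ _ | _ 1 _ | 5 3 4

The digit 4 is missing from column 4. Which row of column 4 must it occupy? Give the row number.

8

Consider where 4 can go in column 4.
r1c4 is out (row 1 already has a 4).
r4c4 is out (row 4 already has a 4).
r7c4 is out (row 7 already has a 4).
r9c4 is out (row 9 already has a 4).
So the only cell in column 4 that can hold 4 is r8c4.
That is row 8.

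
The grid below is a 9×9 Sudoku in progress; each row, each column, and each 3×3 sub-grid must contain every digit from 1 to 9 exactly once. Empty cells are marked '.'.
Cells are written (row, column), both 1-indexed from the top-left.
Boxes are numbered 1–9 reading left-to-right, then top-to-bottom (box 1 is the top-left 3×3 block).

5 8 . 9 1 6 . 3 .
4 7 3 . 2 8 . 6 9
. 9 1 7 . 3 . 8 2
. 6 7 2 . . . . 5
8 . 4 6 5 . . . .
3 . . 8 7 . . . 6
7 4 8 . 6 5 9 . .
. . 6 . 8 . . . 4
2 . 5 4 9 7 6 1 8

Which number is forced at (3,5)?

Row 3 already contains {1, 2, 3, 7, 8, 9}.
Column 5 already contains {1, 2, 5, 6, 7, 8, 9}.
Its 3×3 block (box 2) already contains {1, 2, 3, 6, 7, 8, 9}.
The only value from 1–9 not eliminated is 4, so (3,5) = 4.

4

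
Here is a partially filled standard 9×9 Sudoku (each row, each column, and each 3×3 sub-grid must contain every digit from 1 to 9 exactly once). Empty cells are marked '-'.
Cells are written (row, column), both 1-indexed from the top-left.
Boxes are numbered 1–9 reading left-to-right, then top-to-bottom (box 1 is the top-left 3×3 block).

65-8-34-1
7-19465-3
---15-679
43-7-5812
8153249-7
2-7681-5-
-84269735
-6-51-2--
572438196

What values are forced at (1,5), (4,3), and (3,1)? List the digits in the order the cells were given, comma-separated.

For (1,5):
  Row 1 already contains {1, 3, 4, 5, 6, 8}.
  Column 5 already contains {1, 2, 3, 4, 5, 6, 8}.
  Its 3×3 block (box 2) already contains {1, 3, 4, 5, 6, 8, 9}.
  The only value from 1–9 not eliminated is 7, so (1,5) = 7.
For (4,3):
  Consider where 6 can go in column 3.
  (1,3) is out (row 1 already has a 6).
  (3,3) is out (row 3 already has a 6).
  (8,3) is out (row 8 already has a 6).
  So the only cell in column 3 that can hold 6 is (4,3).
  So (4,3) = 6.
For (3,1):
  Row 3 already contains {1, 5, 6, 7, 9}.
  Column 1 already contains {2, 4, 5, 6, 7, 8}.
  Its 3×3 block (box 1) already contains {1, 5, 6, 7}.
  The only value from 1–9 not eliminated is 3, so (3,1) = 3.

7,6,3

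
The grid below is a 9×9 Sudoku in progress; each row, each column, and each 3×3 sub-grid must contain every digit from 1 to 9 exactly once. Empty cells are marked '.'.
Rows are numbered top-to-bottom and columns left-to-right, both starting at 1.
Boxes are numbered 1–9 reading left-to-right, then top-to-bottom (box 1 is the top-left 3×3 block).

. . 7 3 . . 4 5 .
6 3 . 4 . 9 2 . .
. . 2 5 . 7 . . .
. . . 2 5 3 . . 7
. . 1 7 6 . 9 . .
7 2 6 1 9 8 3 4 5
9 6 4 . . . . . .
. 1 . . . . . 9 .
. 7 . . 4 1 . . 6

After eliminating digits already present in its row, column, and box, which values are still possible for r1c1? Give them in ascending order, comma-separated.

1,8

Row 1 already contains {3, 4, 5, 7}.
Column 1 already contains {6, 7, 9}.
Its 3×3 block (box 1) already contains {2, 3, 6, 7}.
Removing those from 1–9 leaves {1, 8} as the candidates for r1c1.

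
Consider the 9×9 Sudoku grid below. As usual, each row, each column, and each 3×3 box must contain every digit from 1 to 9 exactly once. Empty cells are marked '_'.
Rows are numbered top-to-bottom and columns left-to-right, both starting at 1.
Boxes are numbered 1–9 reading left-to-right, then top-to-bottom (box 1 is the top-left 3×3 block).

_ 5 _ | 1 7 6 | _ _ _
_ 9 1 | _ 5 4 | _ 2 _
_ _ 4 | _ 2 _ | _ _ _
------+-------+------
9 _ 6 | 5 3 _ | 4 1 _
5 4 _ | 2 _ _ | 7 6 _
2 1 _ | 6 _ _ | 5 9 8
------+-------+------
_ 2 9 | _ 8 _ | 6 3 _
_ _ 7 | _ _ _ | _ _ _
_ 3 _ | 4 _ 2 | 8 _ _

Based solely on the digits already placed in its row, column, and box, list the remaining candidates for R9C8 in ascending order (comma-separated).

5,7

Row 9 already contains {2, 3, 4, 8}.
Column 8 already contains {1, 2, 3, 6, 9}.
Its 3×3 block (box 9) already contains {3, 6, 8}.
Removing those from 1–9 leaves {5, 7} as the candidates for R9C8.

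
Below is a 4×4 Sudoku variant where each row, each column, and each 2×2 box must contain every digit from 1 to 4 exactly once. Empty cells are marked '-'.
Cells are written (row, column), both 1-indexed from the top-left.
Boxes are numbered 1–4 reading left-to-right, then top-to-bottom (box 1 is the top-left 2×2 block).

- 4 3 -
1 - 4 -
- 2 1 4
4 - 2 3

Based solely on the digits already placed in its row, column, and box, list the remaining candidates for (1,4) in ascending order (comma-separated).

1,2

Row 1 already contains {3, 4}.
Column 4 already contains {3, 4}.
Its 2×2 block (box 2) already contains {3, 4}.
Removing those from 1–4 leaves {1, 2} as the candidates for (1,4).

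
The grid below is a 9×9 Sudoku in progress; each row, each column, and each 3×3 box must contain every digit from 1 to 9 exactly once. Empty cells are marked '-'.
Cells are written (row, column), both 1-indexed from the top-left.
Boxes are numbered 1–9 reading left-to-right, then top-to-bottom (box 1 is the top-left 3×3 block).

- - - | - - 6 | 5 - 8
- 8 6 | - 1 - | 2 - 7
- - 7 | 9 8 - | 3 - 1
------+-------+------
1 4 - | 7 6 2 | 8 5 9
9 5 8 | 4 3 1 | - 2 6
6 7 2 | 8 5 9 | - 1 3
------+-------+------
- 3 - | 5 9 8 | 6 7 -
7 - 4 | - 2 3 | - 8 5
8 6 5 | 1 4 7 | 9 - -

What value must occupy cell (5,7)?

7

Row 5 already contains {1, 2, 3, 4, 5, 6, 8, 9}.
Column 7 already contains {2, 3, 5, 6, 8, 9}.
Its 3×3 block (box 6) already contains {1, 2, 3, 5, 6, 8, 9}.
The only value from 1–9 not eliminated is 7, so (5,7) = 7.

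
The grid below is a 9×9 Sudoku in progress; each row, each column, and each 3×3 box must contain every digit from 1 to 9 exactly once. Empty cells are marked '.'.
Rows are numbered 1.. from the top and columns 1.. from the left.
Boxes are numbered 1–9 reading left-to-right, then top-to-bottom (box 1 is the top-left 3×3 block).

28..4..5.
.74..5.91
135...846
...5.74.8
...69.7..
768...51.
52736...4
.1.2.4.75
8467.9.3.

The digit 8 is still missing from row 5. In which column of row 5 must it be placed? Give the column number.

6

Consider where 8 can go in row 5.
row 5, column 1 is out (column 1 already has a 8).
row 5, column 2 is out (column 2 already has a 8).
row 5, column 3 is out (column 3 already has a 8).
row 5, column 8 is out (box 6 already has a 8).
row 5, column 9 is out (column 9 already has a 8).
So the only cell in row 5 that can hold 8 is row 5, column 6.
That is column 6.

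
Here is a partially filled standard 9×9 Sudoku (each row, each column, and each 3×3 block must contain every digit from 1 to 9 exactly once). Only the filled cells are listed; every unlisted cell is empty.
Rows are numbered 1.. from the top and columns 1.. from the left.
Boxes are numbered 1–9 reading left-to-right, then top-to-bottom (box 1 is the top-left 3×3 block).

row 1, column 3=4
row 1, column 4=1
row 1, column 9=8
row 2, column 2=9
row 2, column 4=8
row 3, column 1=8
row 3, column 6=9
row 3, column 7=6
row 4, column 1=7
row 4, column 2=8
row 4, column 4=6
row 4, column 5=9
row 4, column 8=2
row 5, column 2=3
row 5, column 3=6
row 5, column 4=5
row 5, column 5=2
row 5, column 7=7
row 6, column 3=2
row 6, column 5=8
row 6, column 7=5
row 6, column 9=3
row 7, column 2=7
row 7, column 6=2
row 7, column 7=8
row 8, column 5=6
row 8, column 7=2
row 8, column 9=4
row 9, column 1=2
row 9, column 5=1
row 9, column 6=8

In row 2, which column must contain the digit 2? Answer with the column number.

9

Consider where 2 can go in row 2.
row 2, column 1 is out (column 1 already has a 2). row 2, column 3 is out (column 3 already has a 2). row 2, column 5 is out (column 5 already has a 2). row 2, column 6 is out (column 6 already has a 2). The remaining empty cells in row 2 are similarly blocked.
So the only cell in row 2 that can hold 2 is row 2, column 9.
That is column 9.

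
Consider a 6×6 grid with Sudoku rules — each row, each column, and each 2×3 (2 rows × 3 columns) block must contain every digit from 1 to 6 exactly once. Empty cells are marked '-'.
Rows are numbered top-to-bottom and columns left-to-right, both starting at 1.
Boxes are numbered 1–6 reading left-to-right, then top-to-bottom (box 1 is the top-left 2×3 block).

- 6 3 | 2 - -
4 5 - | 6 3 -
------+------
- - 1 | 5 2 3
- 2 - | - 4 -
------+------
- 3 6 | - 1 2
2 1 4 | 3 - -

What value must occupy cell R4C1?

Cell R4C1 itself could take any of {3, 5, 6} by direct elimination.
Consider where 3 can go in row 4.
R4C3 is out (column 3 already has a 3).
R4C4 is out (column 4 already has a 3).
R4C6 is out (column 6 already has a 3).
So the only cell in row 4 that can hold 3 is R4C1.
Therefore R4C1 = 3.

3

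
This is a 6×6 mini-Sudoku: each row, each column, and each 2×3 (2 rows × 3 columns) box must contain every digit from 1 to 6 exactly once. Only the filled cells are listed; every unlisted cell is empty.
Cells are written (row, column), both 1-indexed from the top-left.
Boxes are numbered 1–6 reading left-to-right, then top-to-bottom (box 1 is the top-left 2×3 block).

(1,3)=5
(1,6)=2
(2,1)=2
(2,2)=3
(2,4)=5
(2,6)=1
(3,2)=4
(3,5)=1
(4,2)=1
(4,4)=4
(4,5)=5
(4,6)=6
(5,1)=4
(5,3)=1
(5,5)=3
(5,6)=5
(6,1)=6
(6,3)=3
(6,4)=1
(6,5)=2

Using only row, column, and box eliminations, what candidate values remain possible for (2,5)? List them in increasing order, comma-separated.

Row 2 already contains {1, 2, 3, 5}.
Column 5 already contains {1, 2, 3, 5}.
Its 2×3 block (box 2) already contains {1, 2, 5}.
Removing those from 1–6 leaves {4, 6} as the candidates for (2,5).

4,6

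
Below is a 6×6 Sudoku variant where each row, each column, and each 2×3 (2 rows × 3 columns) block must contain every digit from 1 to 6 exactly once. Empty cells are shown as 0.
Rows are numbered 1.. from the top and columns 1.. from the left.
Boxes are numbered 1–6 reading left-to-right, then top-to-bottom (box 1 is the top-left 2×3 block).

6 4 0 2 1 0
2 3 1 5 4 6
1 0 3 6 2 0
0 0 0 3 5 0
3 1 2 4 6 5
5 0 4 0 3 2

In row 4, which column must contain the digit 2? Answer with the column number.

2

Consider where 2 can go in row 4.
row 4, column 1 is out (column 1 already has a 2).
row 4, column 3 is out (column 3 already has a 2).
row 4, column 6 is out (column 6 already has a 2).
So the only cell in row 4 that can hold 2 is row 4, column 2.
That is column 2.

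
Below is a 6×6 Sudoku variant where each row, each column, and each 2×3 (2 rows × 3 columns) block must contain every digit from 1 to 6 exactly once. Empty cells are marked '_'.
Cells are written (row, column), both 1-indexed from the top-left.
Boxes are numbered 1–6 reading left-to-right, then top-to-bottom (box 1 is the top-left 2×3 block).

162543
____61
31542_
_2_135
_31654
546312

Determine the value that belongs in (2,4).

2

Row 2 already contains {1, 6}.
Column 4 already contains {1, 3, 4, 5, 6}.
Its 2×3 block (box 2) already contains {1, 3, 4, 5, 6}.
The only value from 1–6 not eliminated is 2, so (2,4) = 2.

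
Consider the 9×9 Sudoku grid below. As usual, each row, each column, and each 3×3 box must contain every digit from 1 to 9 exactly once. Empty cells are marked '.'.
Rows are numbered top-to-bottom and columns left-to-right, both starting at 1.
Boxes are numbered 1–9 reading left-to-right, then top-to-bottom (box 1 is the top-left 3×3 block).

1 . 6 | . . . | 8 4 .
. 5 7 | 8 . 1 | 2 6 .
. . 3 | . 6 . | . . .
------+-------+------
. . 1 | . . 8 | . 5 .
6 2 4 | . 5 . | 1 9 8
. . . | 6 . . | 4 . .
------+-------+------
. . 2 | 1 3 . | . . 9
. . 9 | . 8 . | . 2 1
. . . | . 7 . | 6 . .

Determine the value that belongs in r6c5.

1

Cell r6c5 itself could take any of {1, 2, 9} by direct elimination.
Consider where 1 can go in box 5.
r4c4 is out (row 4 already has a 1).
r4c5 is out (row 4 already has a 1).
r5c4 is out (row 5 already has a 1).
r5c6 is out (row 5 already has a 1).
r6c6 is out (column 6 already has a 1).
So the only cell in box 5 that can hold 1 is r6c5.
Therefore r6c5 = 1.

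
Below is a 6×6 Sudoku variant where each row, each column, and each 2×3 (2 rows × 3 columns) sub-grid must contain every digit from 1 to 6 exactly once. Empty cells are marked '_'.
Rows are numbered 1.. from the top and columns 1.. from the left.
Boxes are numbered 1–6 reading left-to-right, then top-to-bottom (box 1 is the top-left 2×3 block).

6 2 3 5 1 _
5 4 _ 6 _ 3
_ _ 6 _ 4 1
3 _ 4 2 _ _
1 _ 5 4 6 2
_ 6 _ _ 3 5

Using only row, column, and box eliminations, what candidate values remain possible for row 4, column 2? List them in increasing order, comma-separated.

1,5

Row 4 already contains {2, 3, 4}.
Column 2 already contains {2, 4, 6}.
Its 2×3 block (box 3) already contains {3, 4, 6}.
Removing those from 1–6 leaves {1, 5} as the candidates for row 4, column 2.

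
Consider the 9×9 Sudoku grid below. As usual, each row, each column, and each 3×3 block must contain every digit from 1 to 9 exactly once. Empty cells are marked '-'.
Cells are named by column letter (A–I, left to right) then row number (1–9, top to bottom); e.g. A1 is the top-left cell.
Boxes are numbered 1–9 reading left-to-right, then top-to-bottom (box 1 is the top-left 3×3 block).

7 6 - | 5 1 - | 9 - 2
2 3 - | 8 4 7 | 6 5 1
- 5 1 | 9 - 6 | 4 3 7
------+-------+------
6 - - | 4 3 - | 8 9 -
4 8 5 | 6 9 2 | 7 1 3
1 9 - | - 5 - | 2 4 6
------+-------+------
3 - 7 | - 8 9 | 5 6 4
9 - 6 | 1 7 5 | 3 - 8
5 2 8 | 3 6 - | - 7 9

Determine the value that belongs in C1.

4

Row 1 already contains {1, 2, 5, 6, 7, 9}.
Column C already contains {1, 5, 6, 7, 8}.
Its 3×3 block (box 1) already contains {1, 2, 3, 5, 6, 7}.
The only value from 1–9 not eliminated is 4, so C1 = 4.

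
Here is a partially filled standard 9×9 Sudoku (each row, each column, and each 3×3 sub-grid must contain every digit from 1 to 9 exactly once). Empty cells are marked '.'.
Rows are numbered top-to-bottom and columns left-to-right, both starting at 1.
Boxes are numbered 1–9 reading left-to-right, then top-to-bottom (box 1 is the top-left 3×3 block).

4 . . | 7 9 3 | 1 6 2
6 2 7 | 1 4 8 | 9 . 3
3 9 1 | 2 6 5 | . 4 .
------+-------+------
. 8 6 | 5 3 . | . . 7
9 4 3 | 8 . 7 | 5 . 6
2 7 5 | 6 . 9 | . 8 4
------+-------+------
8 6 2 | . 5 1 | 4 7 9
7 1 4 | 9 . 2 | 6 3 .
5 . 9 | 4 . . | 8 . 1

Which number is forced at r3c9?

Row 3 already contains {1, 2, 3, 4, 5, 6, 9}.
Column 9 already contains {1, 2, 3, 4, 6, 7, 9}.
Its 3×3 block (box 3) already contains {1, 2, 3, 4, 6, 9}.
The only value from 1–9 not eliminated is 8, so r3c9 = 8.

8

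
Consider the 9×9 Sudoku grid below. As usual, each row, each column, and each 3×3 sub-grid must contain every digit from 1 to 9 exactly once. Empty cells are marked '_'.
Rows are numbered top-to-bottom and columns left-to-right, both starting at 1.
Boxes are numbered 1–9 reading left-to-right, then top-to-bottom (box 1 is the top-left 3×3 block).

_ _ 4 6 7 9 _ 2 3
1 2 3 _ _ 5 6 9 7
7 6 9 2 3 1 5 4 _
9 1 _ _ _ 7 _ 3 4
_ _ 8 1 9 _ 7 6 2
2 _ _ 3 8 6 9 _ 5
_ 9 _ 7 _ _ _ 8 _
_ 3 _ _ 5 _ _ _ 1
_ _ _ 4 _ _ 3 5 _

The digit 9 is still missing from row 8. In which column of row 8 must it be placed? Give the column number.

Consider where 9 can go in row 8.
r8c1 is out (column 1 already has a 9).
r8c3 is out (column 3 already has a 9).
r8c6 is out (column 6 already has a 9).
r8c7 is out (column 7 already has a 9).
r8c8 is out (column 8 already has a 9).
So the only cell in row 8 that can hold 9 is r8c4.
That is column 4.

4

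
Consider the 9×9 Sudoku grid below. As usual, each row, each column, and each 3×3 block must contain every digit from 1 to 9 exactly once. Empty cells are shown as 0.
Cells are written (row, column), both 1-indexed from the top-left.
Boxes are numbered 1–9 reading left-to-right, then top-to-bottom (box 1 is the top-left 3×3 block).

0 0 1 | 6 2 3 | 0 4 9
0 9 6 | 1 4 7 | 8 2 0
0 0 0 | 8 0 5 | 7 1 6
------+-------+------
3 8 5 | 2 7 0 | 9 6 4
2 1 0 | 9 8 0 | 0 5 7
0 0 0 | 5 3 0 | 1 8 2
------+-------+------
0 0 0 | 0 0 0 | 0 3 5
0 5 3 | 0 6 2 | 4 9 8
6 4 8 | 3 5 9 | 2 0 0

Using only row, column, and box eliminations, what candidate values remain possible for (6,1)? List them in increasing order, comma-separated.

4,7,9

Row 6 already contains {1, 2, 3, 5, 8}.
Column 1 already contains {2, 3, 6}.
Its 3×3 block (box 4) already contains {1, 2, 3, 5, 8}.
Removing those from 1–9 leaves {4, 7, 9} as the candidates for (6,1).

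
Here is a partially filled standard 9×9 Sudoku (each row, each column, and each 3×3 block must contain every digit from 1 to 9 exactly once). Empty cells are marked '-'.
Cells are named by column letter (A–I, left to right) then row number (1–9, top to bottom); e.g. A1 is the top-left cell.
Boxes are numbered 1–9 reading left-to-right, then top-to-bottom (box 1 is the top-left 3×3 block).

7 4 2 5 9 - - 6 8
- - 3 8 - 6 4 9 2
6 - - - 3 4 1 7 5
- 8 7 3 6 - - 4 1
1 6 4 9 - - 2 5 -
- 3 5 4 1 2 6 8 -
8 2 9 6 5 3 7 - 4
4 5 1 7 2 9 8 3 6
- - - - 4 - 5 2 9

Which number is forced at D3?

Row 3 already contains {1, 3, 4, 5, 6, 7}.
Column D already contains {3, 4, 5, 6, 7, 8, 9}.
Its 3×3 block (box 2) already contains {3, 4, 5, 6, 8, 9}.
The only value from 1–9 not eliminated is 2, so D3 = 2.

2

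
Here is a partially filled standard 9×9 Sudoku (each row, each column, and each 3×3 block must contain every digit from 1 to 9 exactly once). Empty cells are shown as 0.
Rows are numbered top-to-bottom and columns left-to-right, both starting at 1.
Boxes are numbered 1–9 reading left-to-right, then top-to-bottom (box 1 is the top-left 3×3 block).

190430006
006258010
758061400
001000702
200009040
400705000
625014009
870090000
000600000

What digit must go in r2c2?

Cell r2c2 itself could take any of {3, 4} by direct elimination.
Consider where 4 can go in box 1.
r1c3 is out (row 1 already has a 4).
r2c1 is out (column 1 already has a 4).
So the only cell in box 1 that can hold 4 is r2c2.
Therefore r2c2 = 4.

4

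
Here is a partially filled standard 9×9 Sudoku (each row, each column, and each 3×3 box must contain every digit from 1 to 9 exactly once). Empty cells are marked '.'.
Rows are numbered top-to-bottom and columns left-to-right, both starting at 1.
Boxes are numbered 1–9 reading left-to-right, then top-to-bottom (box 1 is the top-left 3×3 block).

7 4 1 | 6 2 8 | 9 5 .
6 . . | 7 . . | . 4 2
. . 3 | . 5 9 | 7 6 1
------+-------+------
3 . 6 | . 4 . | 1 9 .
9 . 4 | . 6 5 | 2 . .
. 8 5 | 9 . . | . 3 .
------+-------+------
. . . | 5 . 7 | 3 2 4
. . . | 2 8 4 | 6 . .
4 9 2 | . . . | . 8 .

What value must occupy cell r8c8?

Cell r8c8 itself could take any of {1, 7} by direct elimination.
Consider where 1 can go in box 9.
r8c9 is out (column 9 already has a 1).
r9c7 is out (column 7 already has a 1).
r9c9 is out (column 9 already has a 1).
So the only cell in box 9 that can hold 1 is r8c8.
Therefore r8c8 = 1.

1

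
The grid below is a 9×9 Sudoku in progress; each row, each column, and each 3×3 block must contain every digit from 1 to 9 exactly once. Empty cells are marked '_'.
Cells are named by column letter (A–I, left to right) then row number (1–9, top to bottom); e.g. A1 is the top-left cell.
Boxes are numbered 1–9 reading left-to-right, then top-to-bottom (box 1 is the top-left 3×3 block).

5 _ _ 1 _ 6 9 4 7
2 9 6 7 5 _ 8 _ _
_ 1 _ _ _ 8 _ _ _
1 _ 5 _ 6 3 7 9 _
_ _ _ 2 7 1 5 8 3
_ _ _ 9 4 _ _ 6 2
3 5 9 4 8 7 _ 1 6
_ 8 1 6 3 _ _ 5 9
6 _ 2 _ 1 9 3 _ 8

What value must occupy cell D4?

Row 4 already contains {1, 3, 5, 6, 7, 9}.
Column D already contains {1, 2, 4, 6, 7, 9}.
Its 3×3 block (box 5) already contains {1, 2, 3, 4, 6, 7, 9}.
The only value from 1–9 not eliminated is 8, so D4 = 8.

8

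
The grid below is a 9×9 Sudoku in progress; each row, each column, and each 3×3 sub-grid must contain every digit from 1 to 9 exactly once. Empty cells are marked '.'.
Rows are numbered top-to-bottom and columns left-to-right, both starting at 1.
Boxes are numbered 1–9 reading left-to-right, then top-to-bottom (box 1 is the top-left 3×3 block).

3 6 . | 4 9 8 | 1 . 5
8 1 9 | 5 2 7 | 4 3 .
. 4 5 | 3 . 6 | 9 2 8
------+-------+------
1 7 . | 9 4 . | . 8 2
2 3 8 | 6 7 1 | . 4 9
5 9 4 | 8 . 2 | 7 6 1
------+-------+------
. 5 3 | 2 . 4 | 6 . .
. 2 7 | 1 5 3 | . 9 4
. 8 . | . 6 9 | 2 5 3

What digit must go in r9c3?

Row 9 already contains {2, 3, 5, 6, 8, 9}.
Column 3 already contains {3, 4, 5, 7, 8, 9}.
Its 3×3 block (box 7) already contains {2, 3, 5, 7, 8}.
The only value from 1–9 not eliminated is 1, so r9c3 = 1.

1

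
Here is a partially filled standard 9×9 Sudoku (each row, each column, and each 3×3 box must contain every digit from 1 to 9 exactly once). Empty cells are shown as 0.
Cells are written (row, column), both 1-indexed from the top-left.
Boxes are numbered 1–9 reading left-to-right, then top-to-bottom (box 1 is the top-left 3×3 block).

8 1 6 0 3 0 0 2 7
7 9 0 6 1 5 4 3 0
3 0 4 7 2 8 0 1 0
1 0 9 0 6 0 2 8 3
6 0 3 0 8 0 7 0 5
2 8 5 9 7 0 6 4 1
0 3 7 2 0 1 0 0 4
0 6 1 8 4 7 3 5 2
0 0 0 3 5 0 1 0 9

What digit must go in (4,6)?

Row 4 already contains {1, 2, 3, 6, 8, 9}.
Column 6 already contains {1, 5, 7, 8}.
Its 3×3 block (box 5) already contains {6, 7, 8, 9}.
The only value from 1–9 not eliminated is 4, so (4,6) = 4.

4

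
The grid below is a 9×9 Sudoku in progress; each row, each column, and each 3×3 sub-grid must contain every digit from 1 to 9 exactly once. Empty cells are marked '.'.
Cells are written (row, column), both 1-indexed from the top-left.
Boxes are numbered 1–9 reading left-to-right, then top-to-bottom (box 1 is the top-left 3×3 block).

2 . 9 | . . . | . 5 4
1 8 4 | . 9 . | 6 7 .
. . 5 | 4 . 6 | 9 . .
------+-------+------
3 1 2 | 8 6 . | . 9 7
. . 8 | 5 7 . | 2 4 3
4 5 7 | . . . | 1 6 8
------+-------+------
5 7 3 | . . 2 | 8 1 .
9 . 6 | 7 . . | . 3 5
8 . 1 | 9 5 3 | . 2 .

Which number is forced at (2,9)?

Row 2 already contains {1, 4, 6, 7, 8, 9}.
Column 9 already contains {3, 4, 5, 7, 8}.
Its 3×3 block (box 3) already contains {4, 5, 6, 7, 9}.
The only value from 1–9 not eliminated is 2, so (2,9) = 2.

2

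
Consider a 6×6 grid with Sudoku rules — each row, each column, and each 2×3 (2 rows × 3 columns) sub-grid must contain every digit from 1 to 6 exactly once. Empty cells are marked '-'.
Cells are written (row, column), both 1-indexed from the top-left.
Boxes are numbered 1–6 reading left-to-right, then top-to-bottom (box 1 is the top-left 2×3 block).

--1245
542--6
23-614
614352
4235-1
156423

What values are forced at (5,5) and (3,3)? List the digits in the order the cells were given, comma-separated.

For (5,5):
  Row 5 already contains {1, 2, 3, 4, 5}.
  Column 5 already contains {1, 2, 4, 5}.
  Its 2×3 block (box 6) already contains {1, 2, 3, 4, 5}.
  The only value from 1–6 not eliminated is 6, so (5,5) = 6.
For (3,3):
  Row 3 already contains {1, 2, 3, 4, 6}.
  Column 3 already contains {1, 2, 3, 4, 6}.
  Its 2×3 block (box 3) already contains {1, 2, 3, 4, 6}.
  The only value from 1–6 not eliminated is 5, so (3,3) = 5.

6,5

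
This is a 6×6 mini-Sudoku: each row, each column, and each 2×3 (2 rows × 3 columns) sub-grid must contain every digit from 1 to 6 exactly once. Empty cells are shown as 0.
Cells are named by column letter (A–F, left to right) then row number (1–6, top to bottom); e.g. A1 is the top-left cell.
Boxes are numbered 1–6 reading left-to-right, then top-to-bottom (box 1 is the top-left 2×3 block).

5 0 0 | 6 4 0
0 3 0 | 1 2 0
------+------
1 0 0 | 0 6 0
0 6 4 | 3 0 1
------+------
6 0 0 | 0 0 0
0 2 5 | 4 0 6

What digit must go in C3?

Cell C3 itself could take any of {2, 3} by direct elimination.
Consider where 3 can go in row 3.
B3 is out (column B already has a 3).
D3 is out (column D already has a 3).
F3 is out (box 4 already has a 3).
So the only cell in row 3 that can hold 3 is C3.
Therefore C3 = 3.

3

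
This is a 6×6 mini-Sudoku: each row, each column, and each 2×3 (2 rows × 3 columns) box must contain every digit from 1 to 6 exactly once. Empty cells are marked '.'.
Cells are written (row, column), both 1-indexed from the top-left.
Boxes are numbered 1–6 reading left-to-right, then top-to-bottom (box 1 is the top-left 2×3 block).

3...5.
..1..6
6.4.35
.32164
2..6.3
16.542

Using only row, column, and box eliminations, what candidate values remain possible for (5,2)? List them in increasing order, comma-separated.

Row 5 already contains {2, 3, 6}.
Column 2 already contains {3, 6}.
Its 2×3 block (box 5) already contains {1, 2, 6}.
Removing those from 1–6 leaves {4, 5} as the candidates for (5,2).

4,5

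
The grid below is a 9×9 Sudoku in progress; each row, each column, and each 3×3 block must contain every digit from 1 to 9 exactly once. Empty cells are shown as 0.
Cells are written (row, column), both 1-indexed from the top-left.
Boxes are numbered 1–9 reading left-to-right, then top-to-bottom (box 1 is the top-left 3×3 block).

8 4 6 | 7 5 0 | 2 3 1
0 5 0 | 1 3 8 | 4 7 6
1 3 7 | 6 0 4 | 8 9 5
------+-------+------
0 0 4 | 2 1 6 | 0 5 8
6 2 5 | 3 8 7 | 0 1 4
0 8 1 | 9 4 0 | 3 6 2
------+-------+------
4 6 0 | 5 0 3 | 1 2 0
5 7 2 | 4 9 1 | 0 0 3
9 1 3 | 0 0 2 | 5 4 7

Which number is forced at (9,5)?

Row 9 already contains {1, 2, 3, 4, 5, 7, 9}.
Column 5 already contains {1, 3, 4, 5, 8, 9}.
Its 3×3 block (box 8) already contains {1, 2, 3, 4, 5, 9}.
The only value from 1–9 not eliminated is 6, so (9,5) = 6.

6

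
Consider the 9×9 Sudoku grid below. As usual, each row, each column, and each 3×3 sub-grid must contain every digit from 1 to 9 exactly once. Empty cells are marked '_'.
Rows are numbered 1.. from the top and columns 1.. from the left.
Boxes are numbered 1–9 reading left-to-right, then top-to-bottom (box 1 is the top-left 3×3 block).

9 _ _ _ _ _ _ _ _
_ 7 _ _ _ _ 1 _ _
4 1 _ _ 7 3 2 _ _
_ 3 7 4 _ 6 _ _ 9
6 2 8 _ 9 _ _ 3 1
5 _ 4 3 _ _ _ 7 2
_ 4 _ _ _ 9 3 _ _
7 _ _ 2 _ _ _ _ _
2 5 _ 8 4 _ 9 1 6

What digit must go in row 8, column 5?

3

Cell row 8, column 5 itself could take any of {1, 3, 5, 6} by direct elimination.
Consider where 3 can go in box 8.
row 7, column 4 is out (row 7 already has a 3).
row 7, column 5 is out (row 7 already has a 3).
row 8, column 6 is out (column 6 already has a 3).
row 9, column 6 is out (column 6 already has a 3).
So the only cell in box 8 that can hold 3 is row 8, column 5.
Therefore row 8, column 5 = 3.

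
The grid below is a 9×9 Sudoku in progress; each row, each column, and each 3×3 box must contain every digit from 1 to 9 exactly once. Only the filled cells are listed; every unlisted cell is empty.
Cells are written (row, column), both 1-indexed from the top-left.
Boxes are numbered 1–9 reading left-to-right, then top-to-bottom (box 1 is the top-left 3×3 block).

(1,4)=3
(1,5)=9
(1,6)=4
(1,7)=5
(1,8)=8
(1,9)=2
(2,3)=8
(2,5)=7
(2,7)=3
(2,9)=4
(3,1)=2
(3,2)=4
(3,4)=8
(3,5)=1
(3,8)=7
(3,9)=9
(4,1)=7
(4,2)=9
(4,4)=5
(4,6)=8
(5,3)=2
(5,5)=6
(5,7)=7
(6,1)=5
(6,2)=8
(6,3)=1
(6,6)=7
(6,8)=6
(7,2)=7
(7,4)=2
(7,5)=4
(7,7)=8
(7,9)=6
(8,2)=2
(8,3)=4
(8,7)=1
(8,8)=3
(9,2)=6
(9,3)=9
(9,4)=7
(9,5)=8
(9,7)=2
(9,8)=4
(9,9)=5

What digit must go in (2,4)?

Row 2 already contains {3, 4, 7, 8}.
Column 4 already contains {2, 3, 5, 7, 8}.
Its 3×3 block (box 2) already contains {1, 3, 4, 7, 8, 9}.
The only value from 1–9 not eliminated is 6, so (2,4) = 6.

6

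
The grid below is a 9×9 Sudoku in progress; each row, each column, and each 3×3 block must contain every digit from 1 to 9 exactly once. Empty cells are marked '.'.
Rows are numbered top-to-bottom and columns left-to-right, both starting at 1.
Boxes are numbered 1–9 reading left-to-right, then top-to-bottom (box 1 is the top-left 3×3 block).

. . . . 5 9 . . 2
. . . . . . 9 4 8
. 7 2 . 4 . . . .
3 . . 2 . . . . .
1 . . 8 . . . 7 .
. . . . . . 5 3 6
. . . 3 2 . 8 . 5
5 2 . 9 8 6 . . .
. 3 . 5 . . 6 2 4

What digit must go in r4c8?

Cell r4c8 itself could take any of {1, 8, 9} by direct elimination.
Consider where 8 can go in box 6.
r4c7 is out (column 7 already has a 8).
r4c9 is out (column 9 already has a 8).
r5c7 is out (row 5 already has a 8).
r5c9 is out (row 5 already has a 8).
So the only cell in box 6 that can hold 8 is r4c8.
Therefore r4c8 = 8.

8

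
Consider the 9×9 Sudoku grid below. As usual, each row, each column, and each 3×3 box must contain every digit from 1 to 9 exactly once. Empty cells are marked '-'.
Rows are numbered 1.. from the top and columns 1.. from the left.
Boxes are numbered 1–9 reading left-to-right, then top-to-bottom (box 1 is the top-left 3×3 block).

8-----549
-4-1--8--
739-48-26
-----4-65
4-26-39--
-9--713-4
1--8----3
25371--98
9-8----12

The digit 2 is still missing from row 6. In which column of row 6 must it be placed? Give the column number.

Consider where 2 can go in row 6.
row 6, column 1 is out (column 1 already has a 2).
row 6, column 3 is out (column 3 already has a 2).
row 6, column 8 is out (column 8 already has a 2).
So the only cell in row 6 that can hold 2 is row 6, column 4.
That is column 4.

4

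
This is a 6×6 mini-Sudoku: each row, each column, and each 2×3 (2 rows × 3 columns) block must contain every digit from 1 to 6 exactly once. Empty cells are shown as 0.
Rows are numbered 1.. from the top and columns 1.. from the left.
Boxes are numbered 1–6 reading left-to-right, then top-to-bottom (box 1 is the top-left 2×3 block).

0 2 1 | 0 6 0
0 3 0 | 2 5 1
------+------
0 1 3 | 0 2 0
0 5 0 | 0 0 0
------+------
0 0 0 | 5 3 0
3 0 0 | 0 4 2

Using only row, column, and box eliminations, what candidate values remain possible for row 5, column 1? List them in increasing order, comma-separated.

1,2,4,6

Row 5 already contains {3, 5}.
Column 1 already contains {3}.
Its 2×3 block (box 5) already contains {3}.
Removing those from 1–6 leaves {1, 2, 4, 6} as the candidates for row 5, column 1.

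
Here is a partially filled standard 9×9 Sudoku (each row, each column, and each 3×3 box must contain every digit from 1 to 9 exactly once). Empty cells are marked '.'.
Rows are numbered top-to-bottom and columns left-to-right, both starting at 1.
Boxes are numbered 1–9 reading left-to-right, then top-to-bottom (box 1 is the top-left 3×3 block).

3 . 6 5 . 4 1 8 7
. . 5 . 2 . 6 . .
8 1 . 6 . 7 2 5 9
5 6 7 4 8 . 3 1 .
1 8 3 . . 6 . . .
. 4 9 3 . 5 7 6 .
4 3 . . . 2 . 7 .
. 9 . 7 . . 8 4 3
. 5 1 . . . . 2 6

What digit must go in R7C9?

1

Cell R7C9 itself could take any of {1, 5} by direct elimination.
Consider where 1 can go in column 9.
R2C9 is out (box 3 already has a 1).
R4C9 is out (row 4 already has a 1).
R5C9 is out (row 5 already has a 1).
R6C9 is out (box 6 already has a 1).
So the only cell in column 9 that can hold 1 is R7C9.
Therefore R7C9 = 1.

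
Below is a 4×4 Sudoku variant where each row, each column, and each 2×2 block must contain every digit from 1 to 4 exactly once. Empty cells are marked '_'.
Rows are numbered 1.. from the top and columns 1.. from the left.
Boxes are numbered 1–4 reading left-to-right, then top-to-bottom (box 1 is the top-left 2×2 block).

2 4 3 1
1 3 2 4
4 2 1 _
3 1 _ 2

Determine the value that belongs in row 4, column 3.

Row 4 already contains {1, 2, 3}.
Column 3 already contains {1, 2, 3}.
Its 2×2 block (box 4) already contains {1, 2}.
The only value from 1–4 not eliminated is 4, so row 4, column 3 = 4.

4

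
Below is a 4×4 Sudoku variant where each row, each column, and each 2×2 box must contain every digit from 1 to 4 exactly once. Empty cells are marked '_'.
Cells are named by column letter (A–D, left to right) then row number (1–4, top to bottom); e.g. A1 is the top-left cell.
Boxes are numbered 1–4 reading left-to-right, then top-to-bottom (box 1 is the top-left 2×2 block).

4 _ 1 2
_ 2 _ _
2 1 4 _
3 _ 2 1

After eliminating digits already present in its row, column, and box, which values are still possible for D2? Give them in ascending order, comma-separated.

3,4

Row 2 already contains {2}.
Column D already contains {1, 2}.
Its 2×2 block (box 2) already contains {1, 2}.
Removing those from 1–4 leaves {3, 4} as the candidates for D2.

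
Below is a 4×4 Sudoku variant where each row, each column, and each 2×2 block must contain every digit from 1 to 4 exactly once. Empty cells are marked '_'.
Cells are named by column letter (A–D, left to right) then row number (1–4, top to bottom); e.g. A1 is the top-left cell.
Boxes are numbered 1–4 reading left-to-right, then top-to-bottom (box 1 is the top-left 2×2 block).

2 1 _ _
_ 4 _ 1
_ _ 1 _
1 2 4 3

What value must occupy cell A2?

3

Row 2 already contains {1, 4}.
Column A already contains {1, 2}.
Its 2×2 block (box 1) already contains {1, 2, 4}.
The only value from 1–4 not eliminated is 3, so A2 = 3.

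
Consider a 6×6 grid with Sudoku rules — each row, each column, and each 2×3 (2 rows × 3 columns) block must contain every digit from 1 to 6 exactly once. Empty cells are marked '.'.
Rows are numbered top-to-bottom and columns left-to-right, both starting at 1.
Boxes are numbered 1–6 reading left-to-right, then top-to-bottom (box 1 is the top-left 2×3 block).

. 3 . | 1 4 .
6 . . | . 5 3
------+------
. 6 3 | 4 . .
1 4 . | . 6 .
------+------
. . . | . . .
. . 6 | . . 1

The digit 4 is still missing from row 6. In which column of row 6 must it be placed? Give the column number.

1

Consider where 4 can go in row 6.
r6c2 is out (column 2 already has a 4).
r6c4 is out (column 4 already has a 4).
r6c5 is out (column 5 already has a 4).
So the only cell in row 6 that can hold 4 is r6c1.
That is column 1.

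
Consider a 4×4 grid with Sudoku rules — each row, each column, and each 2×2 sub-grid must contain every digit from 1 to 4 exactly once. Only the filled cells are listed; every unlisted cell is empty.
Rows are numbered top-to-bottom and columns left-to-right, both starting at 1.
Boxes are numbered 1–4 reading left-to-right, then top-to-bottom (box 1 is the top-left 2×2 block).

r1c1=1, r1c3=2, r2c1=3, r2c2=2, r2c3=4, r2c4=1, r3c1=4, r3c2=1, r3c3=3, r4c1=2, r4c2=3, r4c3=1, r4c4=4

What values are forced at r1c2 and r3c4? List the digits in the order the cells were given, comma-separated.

4,2

For r1c2:
  Row 1 already contains {1, 2}.
  Column 2 already contains {1, 2, 3}.
  Its 2×2 block (box 1) already contains {1, 2, 3}.
  The only value from 1–4 not eliminated is 4, so r1c2 = 4.
For r3c4:
  Row 3 already contains {1, 3, 4}.
  Column 4 already contains {1, 4}.
  Its 2×2 block (box 4) already contains {1, 3, 4}.
  The only value from 1–4 not eliminated is 2, so r3c4 = 2.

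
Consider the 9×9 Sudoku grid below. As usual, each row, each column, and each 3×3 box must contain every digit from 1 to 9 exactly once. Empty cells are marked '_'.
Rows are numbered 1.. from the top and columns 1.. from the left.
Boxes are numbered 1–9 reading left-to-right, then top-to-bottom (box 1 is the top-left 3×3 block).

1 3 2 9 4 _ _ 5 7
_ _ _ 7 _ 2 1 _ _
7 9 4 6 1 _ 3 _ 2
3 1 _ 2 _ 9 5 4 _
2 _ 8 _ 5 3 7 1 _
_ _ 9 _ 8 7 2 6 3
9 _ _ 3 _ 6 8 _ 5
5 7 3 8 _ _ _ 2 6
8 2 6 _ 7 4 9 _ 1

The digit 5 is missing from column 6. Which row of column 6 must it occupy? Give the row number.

3

Consider where 5 can go in column 6.
row 1, column 6 is out (row 1 already has a 5).
row 8, column 6 is out (row 8 already has a 5).
So the only cell in column 6 that can hold 5 is row 3, column 6.
That is row 3.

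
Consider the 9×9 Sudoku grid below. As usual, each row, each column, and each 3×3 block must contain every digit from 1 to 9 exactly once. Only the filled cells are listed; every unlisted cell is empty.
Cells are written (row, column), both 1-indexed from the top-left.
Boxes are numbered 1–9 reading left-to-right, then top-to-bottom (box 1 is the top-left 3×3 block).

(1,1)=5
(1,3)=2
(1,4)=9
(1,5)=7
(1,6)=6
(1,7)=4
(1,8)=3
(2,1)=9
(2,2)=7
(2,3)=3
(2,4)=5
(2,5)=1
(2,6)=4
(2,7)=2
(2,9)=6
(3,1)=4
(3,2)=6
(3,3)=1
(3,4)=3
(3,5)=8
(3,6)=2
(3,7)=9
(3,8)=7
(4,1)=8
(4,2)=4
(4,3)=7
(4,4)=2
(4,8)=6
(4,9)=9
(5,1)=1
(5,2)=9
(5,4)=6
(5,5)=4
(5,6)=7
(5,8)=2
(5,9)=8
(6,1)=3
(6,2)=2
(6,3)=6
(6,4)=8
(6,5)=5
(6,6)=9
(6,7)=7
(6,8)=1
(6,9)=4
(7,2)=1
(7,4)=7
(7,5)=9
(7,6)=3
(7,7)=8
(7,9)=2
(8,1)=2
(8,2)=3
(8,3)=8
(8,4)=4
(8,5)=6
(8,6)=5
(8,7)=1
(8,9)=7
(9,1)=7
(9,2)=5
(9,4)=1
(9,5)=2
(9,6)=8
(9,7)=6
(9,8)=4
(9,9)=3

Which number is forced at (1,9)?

Row 1 already contains {2, 3, 4, 5, 6, 7, 9}.
Column 9 already contains {2, 3, 4, 6, 7, 8, 9}.
Its 3×3 block (box 3) already contains {2, 3, 4, 6, 7, 9}.
The only value from 1–9 not eliminated is 1, so (1,9) = 1.

1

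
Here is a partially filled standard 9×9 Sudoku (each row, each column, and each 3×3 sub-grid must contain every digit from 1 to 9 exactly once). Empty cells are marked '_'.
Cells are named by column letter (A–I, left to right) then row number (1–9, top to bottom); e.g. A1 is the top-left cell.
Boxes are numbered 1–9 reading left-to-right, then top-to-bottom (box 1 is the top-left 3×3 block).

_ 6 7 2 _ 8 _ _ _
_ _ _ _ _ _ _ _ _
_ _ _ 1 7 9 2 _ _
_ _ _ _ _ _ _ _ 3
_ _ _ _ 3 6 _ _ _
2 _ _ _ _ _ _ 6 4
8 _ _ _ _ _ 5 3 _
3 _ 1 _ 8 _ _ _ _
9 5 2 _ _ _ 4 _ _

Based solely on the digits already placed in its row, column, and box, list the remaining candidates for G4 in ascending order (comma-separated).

1,7,8,9

Row 4 already contains {3}.
Column G already contains {2, 4, 5}.
Its 3×3 block (box 6) already contains {3, 4, 6}.
Removing those from 1–9 leaves {1, 7, 8, 9} as the candidates for G4.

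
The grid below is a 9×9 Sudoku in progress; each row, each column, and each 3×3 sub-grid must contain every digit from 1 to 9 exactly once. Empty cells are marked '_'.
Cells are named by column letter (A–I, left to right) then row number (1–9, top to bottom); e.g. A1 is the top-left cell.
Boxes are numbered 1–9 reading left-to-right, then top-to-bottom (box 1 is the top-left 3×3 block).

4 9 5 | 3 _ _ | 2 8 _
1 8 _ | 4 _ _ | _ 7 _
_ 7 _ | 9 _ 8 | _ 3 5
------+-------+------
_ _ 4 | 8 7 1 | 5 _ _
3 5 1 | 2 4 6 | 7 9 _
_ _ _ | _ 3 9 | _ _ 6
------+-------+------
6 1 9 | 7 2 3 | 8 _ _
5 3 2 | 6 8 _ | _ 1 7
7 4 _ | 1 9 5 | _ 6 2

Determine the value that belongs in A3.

Row 3 already contains {3, 5, 7, 8, 9}.
Column A already contains {1, 3, 4, 5, 6, 7}.
Its 3×3 block (box 1) already contains {1, 4, 5, 7, 8, 9}.
The only value from 1–9 not eliminated is 2, so A3 = 2.

2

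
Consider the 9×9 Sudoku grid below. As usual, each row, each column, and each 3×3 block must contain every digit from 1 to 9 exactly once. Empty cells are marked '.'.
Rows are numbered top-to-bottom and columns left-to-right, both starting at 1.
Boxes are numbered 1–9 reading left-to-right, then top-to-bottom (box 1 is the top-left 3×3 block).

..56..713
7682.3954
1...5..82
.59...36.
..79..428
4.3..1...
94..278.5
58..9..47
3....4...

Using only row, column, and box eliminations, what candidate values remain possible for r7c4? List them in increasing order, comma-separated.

1,3

Row 7 already contains {2, 4, 5, 7, 8, 9}.
Column 4 already contains {2, 6, 9}.
Its 3×3 block (box 8) already contains {2, 4, 7, 9}.
Removing those from 1–9 leaves {1, 3} as the candidates for r7c4.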